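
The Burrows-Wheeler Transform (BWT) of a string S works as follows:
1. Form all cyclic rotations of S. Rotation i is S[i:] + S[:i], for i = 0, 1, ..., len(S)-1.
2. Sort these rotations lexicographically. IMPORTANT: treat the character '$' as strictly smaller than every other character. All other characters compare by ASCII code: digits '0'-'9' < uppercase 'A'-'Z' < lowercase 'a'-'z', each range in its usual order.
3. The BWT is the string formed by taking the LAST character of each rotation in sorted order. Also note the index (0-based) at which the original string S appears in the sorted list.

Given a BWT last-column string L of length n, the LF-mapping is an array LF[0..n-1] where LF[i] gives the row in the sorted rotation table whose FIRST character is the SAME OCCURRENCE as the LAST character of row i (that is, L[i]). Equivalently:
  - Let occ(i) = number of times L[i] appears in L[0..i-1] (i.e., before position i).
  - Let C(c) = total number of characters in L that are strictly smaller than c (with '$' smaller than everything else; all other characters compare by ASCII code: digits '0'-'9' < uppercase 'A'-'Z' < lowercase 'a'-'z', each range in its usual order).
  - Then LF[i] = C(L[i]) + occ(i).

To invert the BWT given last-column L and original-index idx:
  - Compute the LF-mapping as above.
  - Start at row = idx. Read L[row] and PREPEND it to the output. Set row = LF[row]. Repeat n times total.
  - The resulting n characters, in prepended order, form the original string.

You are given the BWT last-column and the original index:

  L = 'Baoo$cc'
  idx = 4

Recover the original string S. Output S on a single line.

Answer: cocoaB$

Derivation:
LF mapping: 1 2 5 6 0 3 4
Walk LF starting at row 4, prepending L[row]:
  step 1: row=4, L[4]='$', prepend. Next row=LF[4]=0
  step 2: row=0, L[0]='B', prepend. Next row=LF[0]=1
  step 3: row=1, L[1]='a', prepend. Next row=LF[1]=2
  step 4: row=2, L[2]='o', prepend. Next row=LF[2]=5
  step 5: row=5, L[5]='c', prepend. Next row=LF[5]=3
  step 6: row=3, L[3]='o', prepend. Next row=LF[3]=6
  step 7: row=6, L[6]='c', prepend. Next row=LF[6]=4
Reversed output: cocoaB$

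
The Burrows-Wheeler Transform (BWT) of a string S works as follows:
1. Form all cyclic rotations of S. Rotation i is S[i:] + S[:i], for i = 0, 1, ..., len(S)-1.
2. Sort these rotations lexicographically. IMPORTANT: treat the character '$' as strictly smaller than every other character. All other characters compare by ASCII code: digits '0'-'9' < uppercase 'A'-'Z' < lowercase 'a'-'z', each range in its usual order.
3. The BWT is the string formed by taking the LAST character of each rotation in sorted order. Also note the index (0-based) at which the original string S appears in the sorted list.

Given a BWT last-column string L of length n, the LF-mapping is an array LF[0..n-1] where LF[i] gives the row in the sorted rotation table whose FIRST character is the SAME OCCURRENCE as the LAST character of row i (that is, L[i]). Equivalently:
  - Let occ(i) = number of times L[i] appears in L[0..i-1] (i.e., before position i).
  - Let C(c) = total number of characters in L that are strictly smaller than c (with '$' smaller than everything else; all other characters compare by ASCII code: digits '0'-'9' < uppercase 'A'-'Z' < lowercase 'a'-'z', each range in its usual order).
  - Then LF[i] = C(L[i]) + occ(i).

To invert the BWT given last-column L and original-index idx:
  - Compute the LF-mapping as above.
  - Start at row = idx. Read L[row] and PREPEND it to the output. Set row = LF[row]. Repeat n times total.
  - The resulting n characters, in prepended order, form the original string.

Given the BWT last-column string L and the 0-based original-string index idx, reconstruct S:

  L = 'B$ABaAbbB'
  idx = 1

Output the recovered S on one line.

Answer: AABbbaBB$

Derivation:
LF mapping: 3 0 1 4 6 2 7 8 5
Walk LF starting at row 1, prepending L[row]:
  step 1: row=1, L[1]='$', prepend. Next row=LF[1]=0
  step 2: row=0, L[0]='B', prepend. Next row=LF[0]=3
  step 3: row=3, L[3]='B', prepend. Next row=LF[3]=4
  step 4: row=4, L[4]='a', prepend. Next row=LF[4]=6
  step 5: row=6, L[6]='b', prepend. Next row=LF[6]=7
  step 6: row=7, L[7]='b', prepend. Next row=LF[7]=8
  step 7: row=8, L[8]='B', prepend. Next row=LF[8]=5
  step 8: row=5, L[5]='A', prepend. Next row=LF[5]=2
  step 9: row=2, L[2]='A', prepend. Next row=LF[2]=1
Reversed output: AABbbaBB$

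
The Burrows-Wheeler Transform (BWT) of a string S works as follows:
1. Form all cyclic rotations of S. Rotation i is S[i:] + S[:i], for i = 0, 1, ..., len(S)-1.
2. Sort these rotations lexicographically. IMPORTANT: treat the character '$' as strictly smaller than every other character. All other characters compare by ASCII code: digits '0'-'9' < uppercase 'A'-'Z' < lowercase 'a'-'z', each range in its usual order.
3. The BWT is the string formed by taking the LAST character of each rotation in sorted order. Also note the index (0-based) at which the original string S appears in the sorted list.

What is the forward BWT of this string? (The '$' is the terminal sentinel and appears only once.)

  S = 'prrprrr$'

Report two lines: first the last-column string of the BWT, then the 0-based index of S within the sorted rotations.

All 8 rotations (rotation i = S[i:]+S[:i]):
  rot[0] = prrprrr$
  rot[1] = rrprrr$p
  rot[2] = rprrr$pr
  rot[3] = prrr$prr
  rot[4] = rrr$prrp
  rot[5] = rr$prrpr
  rot[6] = r$prrprr
  rot[7] = $prrprrr
Sorted (with $ < everything):
  sorted[0] = $prrprrr  (last char: 'r')
  sorted[1] = prrprrr$  (last char: '$')
  sorted[2] = prrr$prr  (last char: 'r')
  sorted[3] = r$prrprr  (last char: 'r')
  sorted[4] = rprrr$pr  (last char: 'r')
  sorted[5] = rr$prrpr  (last char: 'r')
  sorted[6] = rrprrr$p  (last char: 'p')
  sorted[7] = rrr$prrp  (last char: 'p')
Last column: r$rrrrpp
Original string S is at sorted index 1

Answer: r$rrrrpp
1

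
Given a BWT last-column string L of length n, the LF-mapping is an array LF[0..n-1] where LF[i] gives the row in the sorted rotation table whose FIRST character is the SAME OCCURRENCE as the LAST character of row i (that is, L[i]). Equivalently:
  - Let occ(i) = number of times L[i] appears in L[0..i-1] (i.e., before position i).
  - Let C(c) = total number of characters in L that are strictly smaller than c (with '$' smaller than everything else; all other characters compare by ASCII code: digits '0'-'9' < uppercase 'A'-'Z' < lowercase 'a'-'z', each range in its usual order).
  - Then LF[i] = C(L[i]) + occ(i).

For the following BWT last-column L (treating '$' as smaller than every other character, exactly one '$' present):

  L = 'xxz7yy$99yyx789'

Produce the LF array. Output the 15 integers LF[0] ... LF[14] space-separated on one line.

Answer: 7 8 14 1 10 11 0 4 5 12 13 9 2 3 6

Derivation:
Char counts: '$':1, '7':2, '8':1, '9':3, 'x':3, 'y':4, 'z':1
C (first-col start): C('$')=0, C('7')=1, C('8')=3, C('9')=4, C('x')=7, C('y')=10, C('z')=14
L[0]='x': occ=0, LF[0]=C('x')+0=7+0=7
L[1]='x': occ=1, LF[1]=C('x')+1=7+1=8
L[2]='z': occ=0, LF[2]=C('z')+0=14+0=14
L[3]='7': occ=0, LF[3]=C('7')+0=1+0=1
L[4]='y': occ=0, LF[4]=C('y')+0=10+0=10
L[5]='y': occ=1, LF[5]=C('y')+1=10+1=11
L[6]='$': occ=0, LF[6]=C('$')+0=0+0=0
L[7]='9': occ=0, LF[7]=C('9')+0=4+0=4
L[8]='9': occ=1, LF[8]=C('9')+1=4+1=5
L[9]='y': occ=2, LF[9]=C('y')+2=10+2=12
L[10]='y': occ=3, LF[10]=C('y')+3=10+3=13
L[11]='x': occ=2, LF[11]=C('x')+2=7+2=9
L[12]='7': occ=1, LF[12]=C('7')+1=1+1=2
L[13]='8': occ=0, LF[13]=C('8')+0=3+0=3
L[14]='9': occ=2, LF[14]=C('9')+2=4+2=6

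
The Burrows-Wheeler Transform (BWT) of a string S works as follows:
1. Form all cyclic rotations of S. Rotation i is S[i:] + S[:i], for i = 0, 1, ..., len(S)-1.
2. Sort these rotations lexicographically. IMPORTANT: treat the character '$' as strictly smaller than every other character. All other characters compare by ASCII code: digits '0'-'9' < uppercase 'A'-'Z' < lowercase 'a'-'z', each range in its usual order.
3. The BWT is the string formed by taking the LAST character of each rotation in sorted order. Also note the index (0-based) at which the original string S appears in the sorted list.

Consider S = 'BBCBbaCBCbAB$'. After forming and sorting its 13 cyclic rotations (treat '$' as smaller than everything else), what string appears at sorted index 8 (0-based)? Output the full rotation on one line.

Answer: CBbaCBCbAB$BB

Derivation:
All 13 rotations (rotation i = S[i:]+S[:i]):
  rot[0] = BBCBbaCBCbAB$
  rot[1] = BCBbaCBCbAB$B
  rot[2] = CBbaCBCbAB$BB
  rot[3] = BbaCBCbAB$BBC
  rot[4] = baCBCbAB$BBCB
  rot[5] = aCBCbAB$BBCBb
  rot[6] = CBCbAB$BBCBba
  rot[7] = BCbAB$BBCBbaC
  rot[8] = CbAB$BBCBbaCB
  rot[9] = bAB$BBCBbaCBC
  rot[10] = AB$BBCBbaCBCb
  rot[11] = B$BBCBbaCBCbA
  rot[12] = $BBCBbaCBCbAB
Sorted (with $ < everything):
  sorted[0] = $BBCBbaCBCbAB
  sorted[1] = AB$BBCBbaCBCb
  sorted[2] = B$BBCBbaCBCbA
  sorted[3] = BBCBbaCBCbAB$
  sorted[4] = BCBbaCBCbAB$B
  sorted[5] = BCbAB$BBCBbaC
  sorted[6] = BbaCBCbAB$BBC
  sorted[7] = CBCbAB$BBCBba
  sorted[8] = CBbaCBCbAB$BB
  sorted[9] = CbAB$BBCBbaCB
  sorted[10] = aCBCbAB$BBCBb
  sorted[11] = bAB$BBCBbaCBC
  sorted[12] = baCBCbAB$BBCB
sorted[8] = CBbaCBCbAB$BB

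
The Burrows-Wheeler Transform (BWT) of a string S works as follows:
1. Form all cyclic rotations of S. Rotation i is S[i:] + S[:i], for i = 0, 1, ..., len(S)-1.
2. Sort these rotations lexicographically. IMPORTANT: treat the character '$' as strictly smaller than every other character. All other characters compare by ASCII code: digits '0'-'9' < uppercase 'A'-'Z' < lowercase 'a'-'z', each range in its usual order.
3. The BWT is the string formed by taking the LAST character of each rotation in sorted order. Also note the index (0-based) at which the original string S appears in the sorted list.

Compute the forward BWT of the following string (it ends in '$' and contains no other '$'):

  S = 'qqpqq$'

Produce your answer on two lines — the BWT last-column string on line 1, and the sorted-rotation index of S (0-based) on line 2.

Answer: qqqqp$
5

Derivation:
All 6 rotations (rotation i = S[i:]+S[:i]):
  rot[0] = qqpqq$
  rot[1] = qpqq$q
  rot[2] = pqq$qq
  rot[3] = qq$qqp
  rot[4] = q$qqpq
  rot[5] = $qqpqq
Sorted (with $ < everything):
  sorted[0] = $qqpqq  (last char: 'q')
  sorted[1] = pqq$qq  (last char: 'q')
  sorted[2] = q$qqpq  (last char: 'q')
  sorted[3] = qpqq$q  (last char: 'q')
  sorted[4] = qq$qqp  (last char: 'p')
  sorted[5] = qqpqq$  (last char: '$')
Last column: qqqqp$
Original string S is at sorted index 5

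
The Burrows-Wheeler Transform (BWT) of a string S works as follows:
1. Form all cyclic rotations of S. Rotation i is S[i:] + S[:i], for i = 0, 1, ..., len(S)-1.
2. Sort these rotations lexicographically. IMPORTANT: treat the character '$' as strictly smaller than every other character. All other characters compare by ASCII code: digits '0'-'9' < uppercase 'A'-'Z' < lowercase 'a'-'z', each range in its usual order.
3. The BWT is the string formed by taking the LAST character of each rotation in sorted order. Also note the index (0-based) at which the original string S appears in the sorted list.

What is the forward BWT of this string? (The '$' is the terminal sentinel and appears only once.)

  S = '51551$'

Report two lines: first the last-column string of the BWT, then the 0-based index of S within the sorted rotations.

Answer: 1555$1
4

Derivation:
All 6 rotations (rotation i = S[i:]+S[:i]):
  rot[0] = 51551$
  rot[1] = 1551$5
  rot[2] = 551$51
  rot[3] = 51$515
  rot[4] = 1$5155
  rot[5] = $51551
Sorted (with $ < everything):
  sorted[0] = $51551  (last char: '1')
  sorted[1] = 1$5155  (last char: '5')
  sorted[2] = 1551$5  (last char: '5')
  sorted[3] = 51$515  (last char: '5')
  sorted[4] = 51551$  (last char: '$')
  sorted[5] = 551$51  (last char: '1')
Last column: 1555$1
Original string S is at sorted index 4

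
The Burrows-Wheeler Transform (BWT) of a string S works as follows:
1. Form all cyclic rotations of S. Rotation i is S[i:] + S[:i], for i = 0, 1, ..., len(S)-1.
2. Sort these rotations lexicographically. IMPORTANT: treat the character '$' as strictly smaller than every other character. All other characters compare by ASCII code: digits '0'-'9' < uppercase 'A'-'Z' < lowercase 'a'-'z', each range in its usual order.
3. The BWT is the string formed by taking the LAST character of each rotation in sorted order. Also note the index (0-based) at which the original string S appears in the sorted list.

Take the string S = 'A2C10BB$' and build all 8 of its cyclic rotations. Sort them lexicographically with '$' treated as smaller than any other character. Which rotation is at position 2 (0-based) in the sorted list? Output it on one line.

Answer: 10BB$A2C

Derivation:
All 8 rotations (rotation i = S[i:]+S[:i]):
  rot[0] = A2C10BB$
  rot[1] = 2C10BB$A
  rot[2] = C10BB$A2
  rot[3] = 10BB$A2C
  rot[4] = 0BB$A2C1
  rot[5] = BB$A2C10
  rot[6] = B$A2C10B
  rot[7] = $A2C10BB
Sorted (with $ < everything):
  sorted[0] = $A2C10BB
  sorted[1] = 0BB$A2C1
  sorted[2] = 10BB$A2C
  sorted[3] = 2C10BB$A
  sorted[4] = A2C10BB$
  sorted[5] = B$A2C10B
  sorted[6] = BB$A2C10
  sorted[7] = C10BB$A2
sorted[2] = 10BB$A2C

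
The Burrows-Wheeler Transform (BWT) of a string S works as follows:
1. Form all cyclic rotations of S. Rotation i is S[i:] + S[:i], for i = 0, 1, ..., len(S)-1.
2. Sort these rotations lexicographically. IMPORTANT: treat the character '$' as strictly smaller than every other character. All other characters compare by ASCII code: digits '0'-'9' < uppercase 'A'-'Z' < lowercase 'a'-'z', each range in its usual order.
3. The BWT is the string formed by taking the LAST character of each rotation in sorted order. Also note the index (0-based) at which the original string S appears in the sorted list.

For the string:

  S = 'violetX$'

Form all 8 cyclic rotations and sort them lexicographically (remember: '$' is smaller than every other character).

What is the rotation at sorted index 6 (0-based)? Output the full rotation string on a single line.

All 8 rotations (rotation i = S[i:]+S[:i]):
  rot[0] = violetX$
  rot[1] = ioletX$v
  rot[2] = oletX$vi
  rot[3] = letX$vio
  rot[4] = etX$viol
  rot[5] = tX$viole
  rot[6] = X$violet
  rot[7] = $violetX
Sorted (with $ < everything):
  sorted[0] = $violetX
  sorted[1] = X$violet
  sorted[2] = etX$viol
  sorted[3] = ioletX$v
  sorted[4] = letX$vio
  sorted[5] = oletX$vi
  sorted[6] = tX$viole
  sorted[7] = violetX$
sorted[6] = tX$viole

Answer: tX$viole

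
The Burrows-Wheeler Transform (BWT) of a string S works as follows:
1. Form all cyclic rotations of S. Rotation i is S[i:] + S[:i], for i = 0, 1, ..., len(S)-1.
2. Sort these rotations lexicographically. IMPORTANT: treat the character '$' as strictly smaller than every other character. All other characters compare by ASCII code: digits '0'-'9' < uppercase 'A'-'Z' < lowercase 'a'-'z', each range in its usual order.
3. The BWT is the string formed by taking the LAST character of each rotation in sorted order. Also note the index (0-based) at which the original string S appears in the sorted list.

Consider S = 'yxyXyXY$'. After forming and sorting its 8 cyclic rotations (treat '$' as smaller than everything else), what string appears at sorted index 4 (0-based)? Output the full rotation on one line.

Answer: xyXyXY$y

Derivation:
All 8 rotations (rotation i = S[i:]+S[:i]):
  rot[0] = yxyXyXY$
  rot[1] = xyXyXY$y
  rot[2] = yXyXY$yx
  rot[3] = XyXY$yxy
  rot[4] = yXY$yxyX
  rot[5] = XY$yxyXy
  rot[6] = Y$yxyXyX
  rot[7] = $yxyXyXY
Sorted (with $ < everything):
  sorted[0] = $yxyXyXY
  sorted[1] = XY$yxyXy
  sorted[2] = XyXY$yxy
  sorted[3] = Y$yxyXyX
  sorted[4] = xyXyXY$y
  sorted[5] = yXY$yxyX
  sorted[6] = yXyXY$yx
  sorted[7] = yxyXyXY$
sorted[4] = xyXyXY$y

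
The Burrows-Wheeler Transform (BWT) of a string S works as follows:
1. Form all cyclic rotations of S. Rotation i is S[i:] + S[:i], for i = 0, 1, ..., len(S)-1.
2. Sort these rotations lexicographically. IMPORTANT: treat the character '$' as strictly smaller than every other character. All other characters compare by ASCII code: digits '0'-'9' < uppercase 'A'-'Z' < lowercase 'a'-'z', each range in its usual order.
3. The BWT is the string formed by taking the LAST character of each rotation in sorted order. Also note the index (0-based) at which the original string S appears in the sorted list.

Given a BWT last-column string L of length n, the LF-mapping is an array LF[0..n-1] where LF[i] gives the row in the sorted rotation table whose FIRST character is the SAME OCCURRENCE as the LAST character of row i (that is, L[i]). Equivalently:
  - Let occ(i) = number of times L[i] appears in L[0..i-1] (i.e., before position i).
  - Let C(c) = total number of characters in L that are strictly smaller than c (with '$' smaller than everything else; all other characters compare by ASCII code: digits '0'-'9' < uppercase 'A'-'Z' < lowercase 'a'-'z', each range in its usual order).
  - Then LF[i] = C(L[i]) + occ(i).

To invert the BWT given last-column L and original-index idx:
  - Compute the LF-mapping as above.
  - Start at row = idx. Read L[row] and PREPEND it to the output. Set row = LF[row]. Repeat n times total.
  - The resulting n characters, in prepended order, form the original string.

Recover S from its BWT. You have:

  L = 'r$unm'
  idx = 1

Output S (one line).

LF mapping: 3 0 4 2 1
Walk LF starting at row 1, prepending L[row]:
  step 1: row=1, L[1]='$', prepend. Next row=LF[1]=0
  step 2: row=0, L[0]='r', prepend. Next row=LF[0]=3
  step 3: row=3, L[3]='n', prepend. Next row=LF[3]=2
  step 4: row=2, L[2]='u', prepend. Next row=LF[2]=4
  step 5: row=4, L[4]='m', prepend. Next row=LF[4]=1
Reversed output: munr$

Answer: munr$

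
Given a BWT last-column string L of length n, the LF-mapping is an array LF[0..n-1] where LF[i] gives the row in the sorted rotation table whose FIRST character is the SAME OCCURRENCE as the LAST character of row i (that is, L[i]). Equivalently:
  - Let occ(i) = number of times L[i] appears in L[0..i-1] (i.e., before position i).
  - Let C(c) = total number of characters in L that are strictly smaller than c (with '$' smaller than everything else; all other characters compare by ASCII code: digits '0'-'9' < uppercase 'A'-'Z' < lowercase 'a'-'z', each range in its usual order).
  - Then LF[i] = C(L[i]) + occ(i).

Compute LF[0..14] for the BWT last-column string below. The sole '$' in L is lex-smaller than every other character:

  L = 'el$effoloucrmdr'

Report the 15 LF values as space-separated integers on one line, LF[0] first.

Answer: 3 7 0 4 5 6 10 8 11 14 1 12 9 2 13

Derivation:
Char counts: '$':1, 'c':1, 'd':1, 'e':2, 'f':2, 'l':2, 'm':1, 'o':2, 'r':2, 'u':1
C (first-col start): C('$')=0, C('c')=1, C('d')=2, C('e')=3, C('f')=5, C('l')=7, C('m')=9, C('o')=10, C('r')=12, C('u')=14
L[0]='e': occ=0, LF[0]=C('e')+0=3+0=3
L[1]='l': occ=0, LF[1]=C('l')+0=7+0=7
L[2]='$': occ=0, LF[2]=C('$')+0=0+0=0
L[3]='e': occ=1, LF[3]=C('e')+1=3+1=4
L[4]='f': occ=0, LF[4]=C('f')+0=5+0=5
L[5]='f': occ=1, LF[5]=C('f')+1=5+1=6
L[6]='o': occ=0, LF[6]=C('o')+0=10+0=10
L[7]='l': occ=1, LF[7]=C('l')+1=7+1=8
L[8]='o': occ=1, LF[8]=C('o')+1=10+1=11
L[9]='u': occ=0, LF[9]=C('u')+0=14+0=14
L[10]='c': occ=0, LF[10]=C('c')+0=1+0=1
L[11]='r': occ=0, LF[11]=C('r')+0=12+0=12
L[12]='m': occ=0, LF[12]=C('m')+0=9+0=9
L[13]='d': occ=0, LF[13]=C('d')+0=2+0=2
L[14]='r': occ=1, LF[14]=C('r')+1=12+1=13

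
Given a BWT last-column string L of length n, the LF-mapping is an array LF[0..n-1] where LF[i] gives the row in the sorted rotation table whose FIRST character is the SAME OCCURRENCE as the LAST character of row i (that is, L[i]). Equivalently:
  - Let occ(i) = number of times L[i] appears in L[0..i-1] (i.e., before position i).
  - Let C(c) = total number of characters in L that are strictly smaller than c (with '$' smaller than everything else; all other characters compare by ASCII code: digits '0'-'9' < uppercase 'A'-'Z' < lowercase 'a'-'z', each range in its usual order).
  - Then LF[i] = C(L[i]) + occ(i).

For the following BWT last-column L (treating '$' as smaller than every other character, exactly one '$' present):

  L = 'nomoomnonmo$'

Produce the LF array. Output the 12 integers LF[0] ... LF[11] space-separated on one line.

Answer: 4 7 1 8 9 2 5 10 6 3 11 0

Derivation:
Char counts: '$':1, 'm':3, 'n':3, 'o':5
C (first-col start): C('$')=0, C('m')=1, C('n')=4, C('o')=7
L[0]='n': occ=0, LF[0]=C('n')+0=4+0=4
L[1]='o': occ=0, LF[1]=C('o')+0=7+0=7
L[2]='m': occ=0, LF[2]=C('m')+0=1+0=1
L[3]='o': occ=1, LF[3]=C('o')+1=7+1=8
L[4]='o': occ=2, LF[4]=C('o')+2=7+2=9
L[5]='m': occ=1, LF[5]=C('m')+1=1+1=2
L[6]='n': occ=1, LF[6]=C('n')+1=4+1=5
L[7]='o': occ=3, LF[7]=C('o')+3=7+3=10
L[8]='n': occ=2, LF[8]=C('n')+2=4+2=6
L[9]='m': occ=2, LF[9]=C('m')+2=1+2=3
L[10]='o': occ=4, LF[10]=C('o')+4=7+4=11
L[11]='$': occ=0, LF[11]=C('$')+0=0+0=0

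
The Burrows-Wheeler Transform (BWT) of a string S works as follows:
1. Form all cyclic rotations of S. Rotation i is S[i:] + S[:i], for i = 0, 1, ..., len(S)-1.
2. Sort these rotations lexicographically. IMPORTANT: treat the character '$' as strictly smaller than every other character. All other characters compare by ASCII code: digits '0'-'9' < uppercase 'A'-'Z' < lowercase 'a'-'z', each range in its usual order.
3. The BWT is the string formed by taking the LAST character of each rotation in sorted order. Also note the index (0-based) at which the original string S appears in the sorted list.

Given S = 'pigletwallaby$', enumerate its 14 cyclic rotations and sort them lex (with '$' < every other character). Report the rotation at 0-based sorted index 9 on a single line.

Answer: llaby$pigletwa

Derivation:
All 14 rotations (rotation i = S[i:]+S[:i]):
  rot[0] = pigletwallaby$
  rot[1] = igletwallaby$p
  rot[2] = gletwallaby$pi
  rot[3] = letwallaby$pig
  rot[4] = etwallaby$pigl
  rot[5] = twallaby$pigle
  rot[6] = wallaby$piglet
  rot[7] = allaby$pigletw
  rot[8] = llaby$pigletwa
  rot[9] = laby$pigletwal
  rot[10] = aby$pigletwall
  rot[11] = by$pigletwalla
  rot[12] = y$pigletwallab
  rot[13] = $pigletwallaby
Sorted (with $ < everything):
  sorted[0] = $pigletwallaby
  sorted[1] = aby$pigletwall
  sorted[2] = allaby$pigletw
  sorted[3] = by$pigletwalla
  sorted[4] = etwallaby$pigl
  sorted[5] = gletwallaby$pi
  sorted[6] = igletwallaby$p
  sorted[7] = laby$pigletwal
  sorted[8] = letwallaby$pig
  sorted[9] = llaby$pigletwa
  sorted[10] = pigletwallaby$
  sorted[11] = twallaby$pigle
  sorted[12] = wallaby$piglet
  sorted[13] = y$pigletwallab
sorted[9] = llaby$pigletwa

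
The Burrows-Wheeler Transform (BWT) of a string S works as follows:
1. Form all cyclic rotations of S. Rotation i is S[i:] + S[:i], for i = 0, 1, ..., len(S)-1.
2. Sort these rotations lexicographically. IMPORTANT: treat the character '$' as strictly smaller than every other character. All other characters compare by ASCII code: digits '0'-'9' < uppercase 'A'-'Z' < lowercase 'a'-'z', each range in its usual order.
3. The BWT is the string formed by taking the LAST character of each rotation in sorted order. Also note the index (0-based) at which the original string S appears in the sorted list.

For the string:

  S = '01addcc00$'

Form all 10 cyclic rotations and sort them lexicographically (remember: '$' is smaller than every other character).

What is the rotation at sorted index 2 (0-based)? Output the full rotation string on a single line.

All 10 rotations (rotation i = S[i:]+S[:i]):
  rot[0] = 01addcc00$
  rot[1] = 1addcc00$0
  rot[2] = addcc00$01
  rot[3] = ddcc00$01a
  rot[4] = dcc00$01ad
  rot[5] = cc00$01add
  rot[6] = c00$01addc
  rot[7] = 00$01addcc
  rot[8] = 0$01addcc0
  rot[9] = $01addcc00
Sorted (with $ < everything):
  sorted[0] = $01addcc00
  sorted[1] = 0$01addcc0
  sorted[2] = 00$01addcc
  sorted[3] = 01addcc00$
  sorted[4] = 1addcc00$0
  sorted[5] = addcc00$01
  sorted[6] = c00$01addc
  sorted[7] = cc00$01add
  sorted[8] = dcc00$01ad
  sorted[9] = ddcc00$01a
sorted[2] = 00$01addcc

Answer: 00$01addcc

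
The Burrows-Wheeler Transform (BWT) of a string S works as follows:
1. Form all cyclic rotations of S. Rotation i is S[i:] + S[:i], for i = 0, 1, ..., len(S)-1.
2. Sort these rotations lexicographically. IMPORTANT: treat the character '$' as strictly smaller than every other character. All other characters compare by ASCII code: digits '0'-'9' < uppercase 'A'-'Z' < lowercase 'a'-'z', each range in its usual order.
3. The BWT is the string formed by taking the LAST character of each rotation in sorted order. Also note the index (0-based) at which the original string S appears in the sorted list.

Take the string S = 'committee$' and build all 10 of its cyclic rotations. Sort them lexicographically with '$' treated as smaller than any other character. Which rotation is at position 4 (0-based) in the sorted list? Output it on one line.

Answer: ittee$comm

Derivation:
All 10 rotations (rotation i = S[i:]+S[:i]):
  rot[0] = committee$
  rot[1] = ommittee$c
  rot[2] = mmittee$co
  rot[3] = mittee$com
  rot[4] = ittee$comm
  rot[5] = ttee$commi
  rot[6] = tee$commit
  rot[7] = ee$committ
  rot[8] = e$committe
  rot[9] = $committee
Sorted (with $ < everything):
  sorted[0] = $committee
  sorted[1] = committee$
  sorted[2] = e$committe
  sorted[3] = ee$committ
  sorted[4] = ittee$comm
  sorted[5] = mittee$com
  sorted[6] = mmittee$co
  sorted[7] = ommittee$c
  sorted[8] = tee$commit
  sorted[9] = ttee$commi
sorted[4] = ittee$comm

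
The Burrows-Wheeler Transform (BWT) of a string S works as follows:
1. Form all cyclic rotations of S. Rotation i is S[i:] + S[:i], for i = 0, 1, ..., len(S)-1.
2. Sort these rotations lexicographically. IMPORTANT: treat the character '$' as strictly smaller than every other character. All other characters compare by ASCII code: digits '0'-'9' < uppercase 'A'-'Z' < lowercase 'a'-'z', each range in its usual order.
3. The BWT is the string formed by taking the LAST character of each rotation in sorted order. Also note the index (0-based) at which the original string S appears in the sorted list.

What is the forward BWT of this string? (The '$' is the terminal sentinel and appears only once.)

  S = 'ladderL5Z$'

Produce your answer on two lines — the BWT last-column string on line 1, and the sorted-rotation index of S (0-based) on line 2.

Answer: ZLr5ladd$e
8

Derivation:
All 10 rotations (rotation i = S[i:]+S[:i]):
  rot[0] = ladderL5Z$
  rot[1] = adderL5Z$l
  rot[2] = dderL5Z$la
  rot[3] = derL5Z$lad
  rot[4] = erL5Z$ladd
  rot[5] = rL5Z$ladde
  rot[6] = L5Z$ladder
  rot[7] = 5Z$ladderL
  rot[8] = Z$ladderL5
  rot[9] = $ladderL5Z
Sorted (with $ < everything):
  sorted[0] = $ladderL5Z  (last char: 'Z')
  sorted[1] = 5Z$ladderL  (last char: 'L')
  sorted[2] = L5Z$ladder  (last char: 'r')
  sorted[3] = Z$ladderL5  (last char: '5')
  sorted[4] = adderL5Z$l  (last char: 'l')
  sorted[5] = dderL5Z$la  (last char: 'a')
  sorted[6] = derL5Z$lad  (last char: 'd')
  sorted[7] = erL5Z$ladd  (last char: 'd')
  sorted[8] = ladderL5Z$  (last char: '$')
  sorted[9] = rL5Z$ladde  (last char: 'e')
Last column: ZLr5ladd$e
Original string S is at sorted index 8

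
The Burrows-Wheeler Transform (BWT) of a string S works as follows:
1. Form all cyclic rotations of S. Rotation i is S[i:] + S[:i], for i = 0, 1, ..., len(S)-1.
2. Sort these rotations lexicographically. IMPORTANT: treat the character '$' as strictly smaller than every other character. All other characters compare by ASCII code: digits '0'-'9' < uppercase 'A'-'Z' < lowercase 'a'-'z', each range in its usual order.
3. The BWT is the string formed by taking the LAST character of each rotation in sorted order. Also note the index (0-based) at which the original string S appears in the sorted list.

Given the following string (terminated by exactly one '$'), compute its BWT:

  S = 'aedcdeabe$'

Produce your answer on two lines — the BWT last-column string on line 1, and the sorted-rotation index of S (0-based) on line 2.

All 10 rotations (rotation i = S[i:]+S[:i]):
  rot[0] = aedcdeabe$
  rot[1] = edcdeabe$a
  rot[2] = dcdeabe$ae
  rot[3] = cdeabe$aed
  rot[4] = deabe$aedc
  rot[5] = eabe$aedcd
  rot[6] = abe$aedcde
  rot[7] = be$aedcdea
  rot[8] = e$aedcdeab
  rot[9] = $aedcdeabe
Sorted (with $ < everything):
  sorted[0] = $aedcdeabe  (last char: 'e')
  sorted[1] = abe$aedcde  (last char: 'e')
  sorted[2] = aedcdeabe$  (last char: '$')
  sorted[3] = be$aedcdea  (last char: 'a')
  sorted[4] = cdeabe$aed  (last char: 'd')
  sorted[5] = dcdeabe$ae  (last char: 'e')
  sorted[6] = deabe$aedc  (last char: 'c')
  sorted[7] = e$aedcdeab  (last char: 'b')
  sorted[8] = eabe$aedcd  (last char: 'd')
  sorted[9] = edcdeabe$a  (last char: 'a')
Last column: ee$adecbda
Original string S is at sorted index 2

Answer: ee$adecbda
2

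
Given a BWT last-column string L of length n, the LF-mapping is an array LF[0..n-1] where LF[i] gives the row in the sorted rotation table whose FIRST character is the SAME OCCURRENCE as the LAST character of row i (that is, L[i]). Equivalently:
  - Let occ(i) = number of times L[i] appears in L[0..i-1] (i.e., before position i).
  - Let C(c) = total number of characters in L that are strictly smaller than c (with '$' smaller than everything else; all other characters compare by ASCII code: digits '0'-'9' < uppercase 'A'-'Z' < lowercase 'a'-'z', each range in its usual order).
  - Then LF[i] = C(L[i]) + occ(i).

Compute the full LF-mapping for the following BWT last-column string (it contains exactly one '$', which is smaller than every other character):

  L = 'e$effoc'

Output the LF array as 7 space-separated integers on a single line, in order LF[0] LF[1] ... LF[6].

Char counts: '$':1, 'c':1, 'e':2, 'f':2, 'o':1
C (first-col start): C('$')=0, C('c')=1, C('e')=2, C('f')=4, C('o')=6
L[0]='e': occ=0, LF[0]=C('e')+0=2+0=2
L[1]='$': occ=0, LF[1]=C('$')+0=0+0=0
L[2]='e': occ=1, LF[2]=C('e')+1=2+1=3
L[3]='f': occ=0, LF[3]=C('f')+0=4+0=4
L[4]='f': occ=1, LF[4]=C('f')+1=4+1=5
L[5]='o': occ=0, LF[5]=C('o')+0=6+0=6
L[6]='c': occ=0, LF[6]=C('c')+0=1+0=1

Answer: 2 0 3 4 5 6 1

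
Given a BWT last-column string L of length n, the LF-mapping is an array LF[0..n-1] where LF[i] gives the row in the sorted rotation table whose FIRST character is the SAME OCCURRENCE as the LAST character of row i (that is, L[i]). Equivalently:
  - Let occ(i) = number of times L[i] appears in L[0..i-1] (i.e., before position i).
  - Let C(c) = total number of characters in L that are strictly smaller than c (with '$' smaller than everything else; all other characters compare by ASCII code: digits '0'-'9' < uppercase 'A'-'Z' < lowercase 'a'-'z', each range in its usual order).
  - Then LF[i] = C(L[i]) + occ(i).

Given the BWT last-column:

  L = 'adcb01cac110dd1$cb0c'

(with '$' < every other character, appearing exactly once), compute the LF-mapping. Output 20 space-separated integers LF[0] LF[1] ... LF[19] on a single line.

Char counts: '$':1, '0':3, '1':4, 'a':2, 'b':2, 'c':5, 'd':3
C (first-col start): C('$')=0, C('0')=1, C('1')=4, C('a')=8, C('b')=10, C('c')=12, C('d')=17
L[0]='a': occ=0, LF[0]=C('a')+0=8+0=8
L[1]='d': occ=0, LF[1]=C('d')+0=17+0=17
L[2]='c': occ=0, LF[2]=C('c')+0=12+0=12
L[3]='b': occ=0, LF[3]=C('b')+0=10+0=10
L[4]='0': occ=0, LF[4]=C('0')+0=1+0=1
L[5]='1': occ=0, LF[5]=C('1')+0=4+0=4
L[6]='c': occ=1, LF[6]=C('c')+1=12+1=13
L[7]='a': occ=1, LF[7]=C('a')+1=8+1=9
L[8]='c': occ=2, LF[8]=C('c')+2=12+2=14
L[9]='1': occ=1, LF[9]=C('1')+1=4+1=5
L[10]='1': occ=2, LF[10]=C('1')+2=4+2=6
L[11]='0': occ=1, LF[11]=C('0')+1=1+1=2
L[12]='d': occ=1, LF[12]=C('d')+1=17+1=18
L[13]='d': occ=2, LF[13]=C('d')+2=17+2=19
L[14]='1': occ=3, LF[14]=C('1')+3=4+3=7
L[15]='$': occ=0, LF[15]=C('$')+0=0+0=0
L[16]='c': occ=3, LF[16]=C('c')+3=12+3=15
L[17]='b': occ=1, LF[17]=C('b')+1=10+1=11
L[18]='0': occ=2, LF[18]=C('0')+2=1+2=3
L[19]='c': occ=4, LF[19]=C('c')+4=12+4=16

Answer: 8 17 12 10 1 4 13 9 14 5 6 2 18 19 7 0 15 11 3 16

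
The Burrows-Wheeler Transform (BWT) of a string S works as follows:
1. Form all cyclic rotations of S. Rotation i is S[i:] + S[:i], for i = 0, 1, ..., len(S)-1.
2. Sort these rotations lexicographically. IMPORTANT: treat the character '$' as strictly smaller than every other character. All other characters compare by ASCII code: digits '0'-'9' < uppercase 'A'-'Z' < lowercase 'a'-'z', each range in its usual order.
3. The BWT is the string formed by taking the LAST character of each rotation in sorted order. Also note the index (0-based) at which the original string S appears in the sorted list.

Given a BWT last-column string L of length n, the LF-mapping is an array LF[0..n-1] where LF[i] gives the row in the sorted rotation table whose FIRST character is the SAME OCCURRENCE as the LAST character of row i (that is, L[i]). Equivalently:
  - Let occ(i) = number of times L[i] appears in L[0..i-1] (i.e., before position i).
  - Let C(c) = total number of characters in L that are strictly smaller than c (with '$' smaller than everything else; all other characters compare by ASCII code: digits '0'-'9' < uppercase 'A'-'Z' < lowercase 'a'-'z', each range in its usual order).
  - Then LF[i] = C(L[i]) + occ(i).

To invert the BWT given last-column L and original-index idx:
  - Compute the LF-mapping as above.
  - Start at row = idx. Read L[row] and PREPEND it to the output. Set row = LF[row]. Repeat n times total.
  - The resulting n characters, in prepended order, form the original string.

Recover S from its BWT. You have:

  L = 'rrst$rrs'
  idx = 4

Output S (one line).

LF mapping: 1 2 5 7 0 3 4 6
Walk LF starting at row 4, prepending L[row]:
  step 1: row=4, L[4]='$', prepend. Next row=LF[4]=0
  step 2: row=0, L[0]='r', prepend. Next row=LF[0]=1
  step 3: row=1, L[1]='r', prepend. Next row=LF[1]=2
  step 4: row=2, L[2]='s', prepend. Next row=LF[2]=5
  step 5: row=5, L[5]='r', prepend. Next row=LF[5]=3
  step 6: row=3, L[3]='t', prepend. Next row=LF[3]=7
  step 7: row=7, L[7]='s', prepend. Next row=LF[7]=6
  step 8: row=6, L[6]='r', prepend. Next row=LF[6]=4
Reversed output: rstrsrr$

Answer: rstrsrr$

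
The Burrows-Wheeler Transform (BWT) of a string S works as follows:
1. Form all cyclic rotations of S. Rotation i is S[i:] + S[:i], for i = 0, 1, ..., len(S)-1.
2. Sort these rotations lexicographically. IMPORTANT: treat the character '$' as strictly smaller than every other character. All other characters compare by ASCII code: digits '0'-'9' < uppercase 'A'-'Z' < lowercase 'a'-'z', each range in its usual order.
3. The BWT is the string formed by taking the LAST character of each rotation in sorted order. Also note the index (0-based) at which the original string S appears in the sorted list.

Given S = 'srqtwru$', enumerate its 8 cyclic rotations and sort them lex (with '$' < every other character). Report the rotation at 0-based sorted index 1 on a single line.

Answer: qtwru$sr

Derivation:
All 8 rotations (rotation i = S[i:]+S[:i]):
  rot[0] = srqtwru$
  rot[1] = rqtwru$s
  rot[2] = qtwru$sr
  rot[3] = twru$srq
  rot[4] = wru$srqt
  rot[5] = ru$srqtw
  rot[6] = u$srqtwr
  rot[7] = $srqtwru
Sorted (with $ < everything):
  sorted[0] = $srqtwru
  sorted[1] = qtwru$sr
  sorted[2] = rqtwru$s
  sorted[3] = ru$srqtw
  sorted[4] = srqtwru$
  sorted[5] = twru$srq
  sorted[6] = u$srqtwr
  sorted[7] = wru$srqt
sorted[1] = qtwru$sr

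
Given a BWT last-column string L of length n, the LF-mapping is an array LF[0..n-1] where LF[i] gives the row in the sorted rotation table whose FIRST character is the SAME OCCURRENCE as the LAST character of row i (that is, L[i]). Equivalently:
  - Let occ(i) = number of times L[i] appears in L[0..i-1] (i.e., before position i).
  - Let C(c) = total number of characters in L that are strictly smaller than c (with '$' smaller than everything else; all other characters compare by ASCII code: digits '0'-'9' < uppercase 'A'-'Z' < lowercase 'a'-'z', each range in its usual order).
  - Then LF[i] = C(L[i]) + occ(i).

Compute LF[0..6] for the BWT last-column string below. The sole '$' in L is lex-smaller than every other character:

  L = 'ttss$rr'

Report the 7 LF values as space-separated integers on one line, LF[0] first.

Char counts: '$':1, 'r':2, 's':2, 't':2
C (first-col start): C('$')=0, C('r')=1, C('s')=3, C('t')=5
L[0]='t': occ=0, LF[0]=C('t')+0=5+0=5
L[1]='t': occ=1, LF[1]=C('t')+1=5+1=6
L[2]='s': occ=0, LF[2]=C('s')+0=3+0=3
L[3]='s': occ=1, LF[3]=C('s')+1=3+1=4
L[4]='$': occ=0, LF[4]=C('$')+0=0+0=0
L[5]='r': occ=0, LF[5]=C('r')+0=1+0=1
L[6]='r': occ=1, LF[6]=C('r')+1=1+1=2

Answer: 5 6 3 4 0 1 2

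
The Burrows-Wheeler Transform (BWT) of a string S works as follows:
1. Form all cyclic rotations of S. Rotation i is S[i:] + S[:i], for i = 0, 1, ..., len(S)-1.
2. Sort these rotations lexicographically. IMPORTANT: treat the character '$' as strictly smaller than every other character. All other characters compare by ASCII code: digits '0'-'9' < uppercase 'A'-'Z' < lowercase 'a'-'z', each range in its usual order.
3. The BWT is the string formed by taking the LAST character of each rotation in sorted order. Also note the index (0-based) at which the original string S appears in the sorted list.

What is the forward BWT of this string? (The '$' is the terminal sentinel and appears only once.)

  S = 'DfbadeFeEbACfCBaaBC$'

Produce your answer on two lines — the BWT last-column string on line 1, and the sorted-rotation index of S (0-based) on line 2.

Answer: CbaCBfA$eeaBbEfaFdCD
7

Derivation:
All 20 rotations (rotation i = S[i:]+S[:i]):
  rot[0] = DfbadeFeEbACfCBaaBC$
  rot[1] = fbadeFeEbACfCBaaBC$D
  rot[2] = badeFeEbACfCBaaBC$Df
  rot[3] = adeFeEbACfCBaaBC$Dfb
  rot[4] = deFeEbACfCBaaBC$Dfba
  rot[5] = eFeEbACfCBaaBC$Dfbad
  rot[6] = FeEbACfCBaaBC$Dfbade
  rot[7] = eEbACfCBaaBC$DfbadeF
  rot[8] = EbACfCBaaBC$DfbadeFe
  rot[9] = bACfCBaaBC$DfbadeFeE
  rot[10] = ACfCBaaBC$DfbadeFeEb
  rot[11] = CfCBaaBC$DfbadeFeEbA
  rot[12] = fCBaaBC$DfbadeFeEbAC
  rot[13] = CBaaBC$DfbadeFeEbACf
  rot[14] = BaaBC$DfbadeFeEbACfC
  rot[15] = aaBC$DfbadeFeEbACfCB
  rot[16] = aBC$DfbadeFeEbACfCBa
  rot[17] = BC$DfbadeFeEbACfCBaa
  rot[18] = C$DfbadeFeEbACfCBaaB
  rot[19] = $DfbadeFeEbACfCBaaBC
Sorted (with $ < everything):
  sorted[0] = $DfbadeFeEbACfCBaaBC  (last char: 'C')
  sorted[1] = ACfCBaaBC$DfbadeFeEb  (last char: 'b')
  sorted[2] = BC$DfbadeFeEbACfCBaa  (last char: 'a')
  sorted[3] = BaaBC$DfbadeFeEbACfC  (last char: 'C')
  sorted[4] = C$DfbadeFeEbACfCBaaB  (last char: 'B')
  sorted[5] = CBaaBC$DfbadeFeEbACf  (last char: 'f')
  sorted[6] = CfCBaaBC$DfbadeFeEbA  (last char: 'A')
  sorted[7] = DfbadeFeEbACfCBaaBC$  (last char: '$')
  sorted[8] = EbACfCBaaBC$DfbadeFe  (last char: 'e')
  sorted[9] = FeEbACfCBaaBC$Dfbade  (last char: 'e')
  sorted[10] = aBC$DfbadeFeEbACfCBa  (last char: 'a')
  sorted[11] = aaBC$DfbadeFeEbACfCB  (last char: 'B')
  sorted[12] = adeFeEbACfCBaaBC$Dfb  (last char: 'b')
  sorted[13] = bACfCBaaBC$DfbadeFeE  (last char: 'E')
  sorted[14] = badeFeEbACfCBaaBC$Df  (last char: 'f')
  sorted[15] = deFeEbACfCBaaBC$Dfba  (last char: 'a')
  sorted[16] = eEbACfCBaaBC$DfbadeF  (last char: 'F')
  sorted[17] = eFeEbACfCBaaBC$Dfbad  (last char: 'd')
  sorted[18] = fCBaaBC$DfbadeFeEbAC  (last char: 'C')
  sorted[19] = fbadeFeEbACfCBaaBC$D  (last char: 'D')
Last column: CbaCBfA$eeaBbEfaFdCD
Original string S is at sorted index 7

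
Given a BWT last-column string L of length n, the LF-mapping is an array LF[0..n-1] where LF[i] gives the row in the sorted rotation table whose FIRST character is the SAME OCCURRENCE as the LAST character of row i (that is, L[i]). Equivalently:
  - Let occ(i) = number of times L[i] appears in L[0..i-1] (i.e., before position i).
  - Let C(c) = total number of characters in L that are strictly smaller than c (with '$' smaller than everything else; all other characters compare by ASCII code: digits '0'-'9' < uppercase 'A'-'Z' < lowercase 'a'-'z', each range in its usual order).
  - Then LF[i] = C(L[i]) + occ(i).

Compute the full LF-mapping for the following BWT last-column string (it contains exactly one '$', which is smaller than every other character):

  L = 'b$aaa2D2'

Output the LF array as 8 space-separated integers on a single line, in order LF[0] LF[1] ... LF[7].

Answer: 7 0 4 5 6 1 3 2

Derivation:
Char counts: '$':1, '2':2, 'D':1, 'a':3, 'b':1
C (first-col start): C('$')=0, C('2')=1, C('D')=3, C('a')=4, C('b')=7
L[0]='b': occ=0, LF[0]=C('b')+0=7+0=7
L[1]='$': occ=0, LF[1]=C('$')+0=0+0=0
L[2]='a': occ=0, LF[2]=C('a')+0=4+0=4
L[3]='a': occ=1, LF[3]=C('a')+1=4+1=5
L[4]='a': occ=2, LF[4]=C('a')+2=4+2=6
L[5]='2': occ=0, LF[5]=C('2')+0=1+0=1
L[6]='D': occ=0, LF[6]=C('D')+0=3+0=3
L[7]='2': occ=1, LF[7]=C('2')+1=1+1=2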